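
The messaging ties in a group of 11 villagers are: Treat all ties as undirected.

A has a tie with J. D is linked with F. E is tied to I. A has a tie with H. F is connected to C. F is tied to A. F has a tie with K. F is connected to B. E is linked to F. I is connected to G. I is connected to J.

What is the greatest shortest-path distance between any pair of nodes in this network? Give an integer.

4

Eccentricity of each node (its greatest distance to any other): A:3, B:4, C:4, D:4, E:3, F:3, G:4, H:4, I:3, J:3, K:4.
The maximum eccentricity is 4, realized for instance by the pair H–G via H – A – J – I – G. So the diameter is 4.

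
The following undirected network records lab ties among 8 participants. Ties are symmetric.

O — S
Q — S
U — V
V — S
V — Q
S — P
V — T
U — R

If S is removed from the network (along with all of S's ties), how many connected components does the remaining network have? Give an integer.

3

Without S, the remaining ties split the others into: {Q, R, T, U, V}; {O}; {P}.
That's 3 separate components.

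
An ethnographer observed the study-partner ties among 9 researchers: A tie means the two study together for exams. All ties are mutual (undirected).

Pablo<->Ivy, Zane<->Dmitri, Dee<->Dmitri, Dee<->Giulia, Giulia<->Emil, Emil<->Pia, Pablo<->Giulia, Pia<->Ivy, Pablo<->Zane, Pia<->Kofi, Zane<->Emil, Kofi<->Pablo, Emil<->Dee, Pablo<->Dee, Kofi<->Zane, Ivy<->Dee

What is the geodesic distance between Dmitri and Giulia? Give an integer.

One shortest route is Dmitri – Dee – Giulia, which uses 2 edges, and Dmitri and Giulia are not directly tied, so nothing shorter exists. So d(Dmitri,Giulia) = 2.

2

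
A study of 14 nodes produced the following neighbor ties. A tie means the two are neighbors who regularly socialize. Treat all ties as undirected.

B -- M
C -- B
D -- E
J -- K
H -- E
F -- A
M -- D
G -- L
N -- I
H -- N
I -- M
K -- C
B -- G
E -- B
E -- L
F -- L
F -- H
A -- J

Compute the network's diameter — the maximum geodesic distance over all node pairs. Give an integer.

Eccentricity of each node (its greatest distance to any other): A:5, B:4, C:4, D:5, E:4, F:4, G:4, H:4, I:5, J:5, K:5, L:4, M:5, N:5.
The maximum eccentricity is 5, realized for instance by the pair K–N via K – C – B – M – I – N. So the diameter is 5.

5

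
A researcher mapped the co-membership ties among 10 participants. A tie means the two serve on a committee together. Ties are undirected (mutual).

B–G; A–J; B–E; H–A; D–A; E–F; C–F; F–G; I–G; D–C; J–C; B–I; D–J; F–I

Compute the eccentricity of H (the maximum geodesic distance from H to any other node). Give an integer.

6

Distances from H: A:1, B:6, C:3, D:2, E:5, F:4, G:5, I:5, J:2.
The largest is 6 (to B), so the eccentricity of H is 6.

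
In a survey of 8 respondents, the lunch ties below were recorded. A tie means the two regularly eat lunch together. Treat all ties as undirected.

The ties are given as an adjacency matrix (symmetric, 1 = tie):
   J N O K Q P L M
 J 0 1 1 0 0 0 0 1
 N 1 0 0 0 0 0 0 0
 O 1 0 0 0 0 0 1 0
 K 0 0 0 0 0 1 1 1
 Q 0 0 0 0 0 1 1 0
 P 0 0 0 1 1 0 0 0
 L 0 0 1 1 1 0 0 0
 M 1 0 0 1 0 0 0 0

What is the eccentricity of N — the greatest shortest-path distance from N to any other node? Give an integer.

Distances from N: J:1, K:3, L:3, M:2, O:2, P:4, Q:4.
The largest is 4 (to Q and P), so the eccentricity of N is 4.

4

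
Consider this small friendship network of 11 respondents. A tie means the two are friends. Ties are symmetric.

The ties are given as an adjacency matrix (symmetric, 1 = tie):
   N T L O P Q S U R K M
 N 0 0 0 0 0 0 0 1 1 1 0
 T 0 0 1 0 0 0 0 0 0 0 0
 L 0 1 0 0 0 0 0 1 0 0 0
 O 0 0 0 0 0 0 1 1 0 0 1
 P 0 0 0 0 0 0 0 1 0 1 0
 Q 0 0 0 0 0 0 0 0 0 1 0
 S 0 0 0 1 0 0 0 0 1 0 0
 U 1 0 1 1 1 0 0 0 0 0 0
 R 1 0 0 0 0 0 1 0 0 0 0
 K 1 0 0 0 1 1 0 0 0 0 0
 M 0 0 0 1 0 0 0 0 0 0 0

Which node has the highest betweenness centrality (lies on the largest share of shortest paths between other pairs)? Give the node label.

U

Unnormalized betweenness of each node: K:10, L:9, M:0, N:13, O:13, P:5, Q:0, R:3, S:2, T:0, U:26.
U has the largest value, 26, making it the main broker — the node through which the most shortest paths run.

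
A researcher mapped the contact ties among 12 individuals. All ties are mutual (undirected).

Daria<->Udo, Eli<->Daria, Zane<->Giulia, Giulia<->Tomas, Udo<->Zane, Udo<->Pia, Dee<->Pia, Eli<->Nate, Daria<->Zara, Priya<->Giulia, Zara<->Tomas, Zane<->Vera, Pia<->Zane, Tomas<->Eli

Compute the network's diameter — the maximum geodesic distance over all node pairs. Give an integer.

Eccentricity of each node (its greatest distance to any other): Daria:4, Dee:5, Eli:4, Giulia:3, Nate:5, Pia:4, Priya:4, Tomas:4, Udo:3, Vera:5, Zane:4, Zara:4.
The maximum eccentricity is 5, realized for instance by the pair Dee–Nate via Dee – Pia – Udo – Daria – Eli – Nate. So the diameter is 5.

5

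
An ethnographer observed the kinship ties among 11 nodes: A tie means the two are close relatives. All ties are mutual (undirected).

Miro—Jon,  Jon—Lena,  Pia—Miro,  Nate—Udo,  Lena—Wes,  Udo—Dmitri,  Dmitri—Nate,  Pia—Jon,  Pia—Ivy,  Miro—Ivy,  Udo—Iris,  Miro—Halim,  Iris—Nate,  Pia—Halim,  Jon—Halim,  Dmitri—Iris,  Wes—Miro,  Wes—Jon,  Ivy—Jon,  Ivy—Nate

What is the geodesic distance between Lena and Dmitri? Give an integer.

4

One shortest route is Lena – Jon – Ivy – Nate – Dmitri, which uses 4 edges, and at distance 3 from Lena we only reach {Nate}, which does not include Dmitri. So d(Lena,Dmitri) = 4.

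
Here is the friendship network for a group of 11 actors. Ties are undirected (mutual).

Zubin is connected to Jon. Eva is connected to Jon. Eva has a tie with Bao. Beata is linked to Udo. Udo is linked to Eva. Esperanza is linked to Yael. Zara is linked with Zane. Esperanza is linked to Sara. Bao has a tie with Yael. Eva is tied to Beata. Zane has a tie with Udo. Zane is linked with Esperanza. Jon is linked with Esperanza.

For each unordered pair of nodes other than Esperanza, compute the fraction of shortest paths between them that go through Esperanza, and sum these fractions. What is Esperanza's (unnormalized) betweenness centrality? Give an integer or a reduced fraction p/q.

Pairs whose geodesics pass through Esperanza — Eva–Sara: 1; Zara–Sara: 1; Zara–Yael: 1; Zara–Bao: 1/2; Zara–Jon: 1; Zara–Zubin: 1; Sara–Udo: 1; Sara–Zane: 1; Sara–Beata: 2/2; Sara–Yael: 1; Sara–Bao: 1; Sara–Jon: 1; Sara–Zubin: 1; Udo–Yael: 1/2 … (+6 more pairs).
All other pairs contribute 0.
Summing the contributions gives betweenness(Esperanza) = 37/2.

37/2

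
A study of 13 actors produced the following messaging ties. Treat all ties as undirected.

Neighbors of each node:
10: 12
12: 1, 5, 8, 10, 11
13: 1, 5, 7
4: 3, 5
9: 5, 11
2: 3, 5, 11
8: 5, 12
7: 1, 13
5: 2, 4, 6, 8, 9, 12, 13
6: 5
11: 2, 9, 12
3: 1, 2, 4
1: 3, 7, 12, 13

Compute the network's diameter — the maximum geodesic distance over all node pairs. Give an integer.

Eccentricity of each node (its greatest distance to any other): 1:3, 2:3, 3:3, 4:3, 5:2, 6:3, 7:3, 8:3, 9:3, 10:3, 11:3, 12:2, 13:3.
The maximum eccentricity is 3, realized for instance by the pair 7–10 via 7 – 1 – 12 – 10. So the diameter is 3.

3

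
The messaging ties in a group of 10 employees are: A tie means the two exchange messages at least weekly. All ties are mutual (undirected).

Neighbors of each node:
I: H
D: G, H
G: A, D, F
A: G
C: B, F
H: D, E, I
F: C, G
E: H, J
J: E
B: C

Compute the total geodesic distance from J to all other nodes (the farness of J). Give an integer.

Distances from J: A:5, B:7, C:6, D:3, E:1, F:5, G:4, H:2, I:3.
Sum = 5 + 7 + 6 + 3 + 1 + 5 + 4 + 2 + 3 = 36.

36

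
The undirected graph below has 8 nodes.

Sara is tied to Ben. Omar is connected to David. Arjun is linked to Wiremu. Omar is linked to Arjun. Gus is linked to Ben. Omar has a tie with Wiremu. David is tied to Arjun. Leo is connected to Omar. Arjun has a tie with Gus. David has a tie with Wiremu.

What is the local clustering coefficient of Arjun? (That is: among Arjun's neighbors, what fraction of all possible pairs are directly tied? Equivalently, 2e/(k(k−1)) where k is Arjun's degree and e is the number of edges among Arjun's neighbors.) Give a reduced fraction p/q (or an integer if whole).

Arjun's neighbors: David, Gus, Omar, and Wiremu (k = 4).
Possible neighbor pairs: C(4,2) = 6. Edges among them: David–Omar, David–Wiremu, Omar–Wiremu → e = 3.
Clustering(Arjun) = 3/6 = 1/2.

1/2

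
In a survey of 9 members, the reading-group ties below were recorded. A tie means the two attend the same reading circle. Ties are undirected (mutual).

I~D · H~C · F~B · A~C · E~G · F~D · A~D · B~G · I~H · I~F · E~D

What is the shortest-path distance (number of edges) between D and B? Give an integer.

2

One shortest route is D – F – B, which uses 2 edges, and D and B are not directly tied, so nothing shorter exists. So d(D,B) = 2.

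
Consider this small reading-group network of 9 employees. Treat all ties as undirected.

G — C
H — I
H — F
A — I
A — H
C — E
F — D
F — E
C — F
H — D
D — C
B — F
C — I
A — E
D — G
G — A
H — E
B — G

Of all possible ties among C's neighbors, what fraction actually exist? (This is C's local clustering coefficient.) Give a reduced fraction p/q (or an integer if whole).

3/10

C's neighbors: D, E, F, G, and I (k = 5).
Possible neighbor pairs: C(5,2) = 10. Edges among them: D–F, D–G, E–F → e = 3.
Clustering(C) = 3/10.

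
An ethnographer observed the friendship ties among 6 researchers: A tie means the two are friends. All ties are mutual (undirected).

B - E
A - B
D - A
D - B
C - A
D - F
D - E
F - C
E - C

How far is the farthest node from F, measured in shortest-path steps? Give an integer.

2

Distances from F: A:2, B:2, C:1, D:1, E:2.
The largest is 2 (to E, A, and B), so the eccentricity of F is 2.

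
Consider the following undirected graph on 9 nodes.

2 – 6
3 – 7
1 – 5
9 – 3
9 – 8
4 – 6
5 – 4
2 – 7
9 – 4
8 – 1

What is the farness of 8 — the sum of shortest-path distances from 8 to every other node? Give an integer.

Distances from 8: 1:1, 2:4, 3:2, 4:2, 5:2, 6:3, 7:3, 9:1.
Sum = 1 + 4 + 2 + 2 + 2 + 3 + 3 + 1 = 18.

18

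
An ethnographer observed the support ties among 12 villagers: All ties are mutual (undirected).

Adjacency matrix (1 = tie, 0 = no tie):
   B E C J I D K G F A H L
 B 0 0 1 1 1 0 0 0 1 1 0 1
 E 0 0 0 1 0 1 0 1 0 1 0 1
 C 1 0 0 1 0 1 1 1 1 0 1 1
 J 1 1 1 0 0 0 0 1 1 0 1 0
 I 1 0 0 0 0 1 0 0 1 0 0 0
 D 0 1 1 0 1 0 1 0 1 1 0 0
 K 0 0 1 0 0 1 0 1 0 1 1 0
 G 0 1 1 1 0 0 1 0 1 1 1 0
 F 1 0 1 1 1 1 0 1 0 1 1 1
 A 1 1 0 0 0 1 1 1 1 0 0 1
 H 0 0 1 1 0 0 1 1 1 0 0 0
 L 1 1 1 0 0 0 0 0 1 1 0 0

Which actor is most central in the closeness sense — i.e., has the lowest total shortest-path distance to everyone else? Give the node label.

F

Farness (sum of distances to all others) for each node — A:15, B:16, C:14, D:16, E:17, F:13, G:15, H:17, I:19, J:16, K:17, L:17.
The smallest farness is 13, for F, so F has the highest closeness.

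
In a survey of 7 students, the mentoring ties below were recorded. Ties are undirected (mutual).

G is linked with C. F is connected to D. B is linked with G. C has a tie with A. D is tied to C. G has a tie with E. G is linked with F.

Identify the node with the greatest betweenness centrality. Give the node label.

G

Unnormalized betweenness of each node: A:0, B:0, C:13/2, D:1, E:0, F:3/2, G:10.
G has the largest value, 10, making it the main broker — the node through which the most shortest paths run.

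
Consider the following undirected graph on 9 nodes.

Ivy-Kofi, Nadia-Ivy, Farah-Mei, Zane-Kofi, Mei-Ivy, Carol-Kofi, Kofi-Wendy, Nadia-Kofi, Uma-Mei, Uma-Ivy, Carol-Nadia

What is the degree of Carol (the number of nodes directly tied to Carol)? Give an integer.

2

Carol is directly tied to Kofi and Nadia. That is 2 neighbors, so the degree of Carol is 2.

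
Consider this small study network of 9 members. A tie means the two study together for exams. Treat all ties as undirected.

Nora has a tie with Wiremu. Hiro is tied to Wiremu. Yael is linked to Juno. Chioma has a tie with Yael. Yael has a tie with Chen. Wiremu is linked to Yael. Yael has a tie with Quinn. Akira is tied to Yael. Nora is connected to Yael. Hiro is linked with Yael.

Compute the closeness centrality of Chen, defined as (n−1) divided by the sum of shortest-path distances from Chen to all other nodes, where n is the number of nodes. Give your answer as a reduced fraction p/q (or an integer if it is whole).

8/15

Distances from Chen: Akira:2, Chioma:2, Hiro:2, Juno:2, Nora:2, Quinn:2, Wiremu:2, Yael:1. Sum = 15.
n = 9, so closeness = 8/15.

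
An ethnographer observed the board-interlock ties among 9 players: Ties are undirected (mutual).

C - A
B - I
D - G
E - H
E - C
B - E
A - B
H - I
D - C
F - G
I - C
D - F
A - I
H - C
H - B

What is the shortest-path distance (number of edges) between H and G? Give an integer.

3

One shortest route is H – C – D – G, which uses 3 edges, and at distance 2 from H we only reach {A, D}, which does not include G. So d(H,G) = 3.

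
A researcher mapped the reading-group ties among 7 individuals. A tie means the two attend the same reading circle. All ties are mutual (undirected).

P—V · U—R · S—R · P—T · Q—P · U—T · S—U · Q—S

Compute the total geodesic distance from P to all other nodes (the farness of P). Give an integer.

Distances from P: Q:1, R:3, S:2, T:1, U:2, V:1.
Sum = 1 + 3 + 2 + 1 + 2 + 1 = 10.

10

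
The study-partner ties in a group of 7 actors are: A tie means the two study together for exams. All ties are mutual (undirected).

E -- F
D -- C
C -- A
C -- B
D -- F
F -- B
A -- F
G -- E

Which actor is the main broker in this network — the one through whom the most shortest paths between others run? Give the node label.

F

Unnormalized betweenness of each node: A:1, B:1, C:3/2, D:1, E:5, F:19/2, G:0.
F has the largest value, 19/2, making it the main broker — the node through which the most shortest paths run.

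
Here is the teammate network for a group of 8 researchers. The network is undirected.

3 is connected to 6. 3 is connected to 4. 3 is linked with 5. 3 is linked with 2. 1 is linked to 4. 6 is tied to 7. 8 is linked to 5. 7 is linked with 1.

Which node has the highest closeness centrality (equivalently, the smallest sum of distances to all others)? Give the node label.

3

Farness (sum of distances to all others) for each node — 1:16, 2:16, 3:10, 4:13, 5:14, 6:13, 7:16, 8:20.
The smallest farness is 10, for 3, so 3 has the highest closeness.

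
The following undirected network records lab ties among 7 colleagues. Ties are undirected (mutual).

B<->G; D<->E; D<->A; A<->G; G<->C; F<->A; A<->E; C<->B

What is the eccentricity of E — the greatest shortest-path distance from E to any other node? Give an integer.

Distances from E: A:1, B:3, C:3, D:1, F:2, G:2.
The largest is 3 (to B and C), so the eccentricity of E is 3.

3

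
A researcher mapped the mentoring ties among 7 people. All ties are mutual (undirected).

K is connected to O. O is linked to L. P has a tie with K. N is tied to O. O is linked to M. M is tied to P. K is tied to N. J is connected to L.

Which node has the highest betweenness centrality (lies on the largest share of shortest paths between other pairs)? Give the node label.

Unnormalized betweenness of each node: J:0, K:5/2, L:5, M:3/2, N:0, O:19/2, P:1/2.
O has the largest value, 19/2, making it the main broker — the node through which the most shortest paths run.

O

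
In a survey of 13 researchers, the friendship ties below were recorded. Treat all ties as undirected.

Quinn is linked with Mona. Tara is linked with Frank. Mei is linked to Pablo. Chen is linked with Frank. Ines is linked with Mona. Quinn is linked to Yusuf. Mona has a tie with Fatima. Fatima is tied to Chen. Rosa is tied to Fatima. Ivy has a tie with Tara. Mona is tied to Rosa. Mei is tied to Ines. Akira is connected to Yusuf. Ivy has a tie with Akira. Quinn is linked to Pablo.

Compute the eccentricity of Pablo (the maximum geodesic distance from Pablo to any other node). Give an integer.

5

Distances from Pablo: Akira:3, Chen:4, Fatima:3, Frank:5, Ines:2, Ivy:4, Mei:1, Mona:2, Quinn:1, Rosa:3, Tara:5, Yusuf:2.
The largest is 5 (to Tara and Frank), so the eccentricity of Pablo is 5.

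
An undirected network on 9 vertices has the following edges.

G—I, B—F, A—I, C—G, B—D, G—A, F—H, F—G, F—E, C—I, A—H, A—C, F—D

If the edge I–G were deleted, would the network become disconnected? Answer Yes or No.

No

Even without that edge, I still reaches G via I – A – G, so the network stays connected. Not a bridge.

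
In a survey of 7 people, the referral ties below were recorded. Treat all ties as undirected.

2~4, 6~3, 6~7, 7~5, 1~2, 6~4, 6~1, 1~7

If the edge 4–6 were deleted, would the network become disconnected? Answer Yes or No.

Even without that edge, 4 still reaches 6 via 4 – 2 – 1 – 6, so the network stays connected. Not a bridge.

No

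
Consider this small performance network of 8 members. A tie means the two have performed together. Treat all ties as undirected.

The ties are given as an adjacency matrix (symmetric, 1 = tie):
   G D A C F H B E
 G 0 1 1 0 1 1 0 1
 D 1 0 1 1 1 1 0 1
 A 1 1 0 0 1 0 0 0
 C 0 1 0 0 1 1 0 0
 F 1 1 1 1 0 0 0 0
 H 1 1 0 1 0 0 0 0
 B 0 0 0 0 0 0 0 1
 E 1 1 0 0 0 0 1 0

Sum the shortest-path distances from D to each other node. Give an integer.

Distances from D: A:1, B:2, C:1, E:1, F:1, G:1, H:1.
Sum = 1 + 2 + 1 + 1 + 1 + 1 + 1 = 8.

8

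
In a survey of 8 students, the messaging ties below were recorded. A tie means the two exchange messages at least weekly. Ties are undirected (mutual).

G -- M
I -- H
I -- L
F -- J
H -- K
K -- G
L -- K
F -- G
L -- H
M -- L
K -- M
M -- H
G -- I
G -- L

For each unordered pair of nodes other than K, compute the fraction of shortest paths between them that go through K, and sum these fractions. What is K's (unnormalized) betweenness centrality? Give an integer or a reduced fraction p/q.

Pairs whose geodesics pass through K — G–H: 1/4; H–F: 1/4; H–J: 1/4.
All other pairs contribute 0.
Summing the contributions gives betweenness(K) = 3/4.

3/4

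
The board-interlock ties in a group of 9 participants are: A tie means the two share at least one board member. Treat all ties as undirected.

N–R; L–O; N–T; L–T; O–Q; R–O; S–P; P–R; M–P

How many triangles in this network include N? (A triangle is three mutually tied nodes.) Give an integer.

N's neighbors are R and T, but none of them are tied to each other, so no triangle contains N.

0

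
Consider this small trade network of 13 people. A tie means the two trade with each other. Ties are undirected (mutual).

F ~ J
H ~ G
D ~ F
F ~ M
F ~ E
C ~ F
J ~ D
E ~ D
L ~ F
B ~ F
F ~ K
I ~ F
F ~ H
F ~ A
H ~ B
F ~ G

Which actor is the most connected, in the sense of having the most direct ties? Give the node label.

Degrees — A:1, B:2, C:1, D:3, E:2, F:12, G:2, H:3, I:1, J:2, K:1, L:1, M:1.
The maximum is 12, attained only by F.

F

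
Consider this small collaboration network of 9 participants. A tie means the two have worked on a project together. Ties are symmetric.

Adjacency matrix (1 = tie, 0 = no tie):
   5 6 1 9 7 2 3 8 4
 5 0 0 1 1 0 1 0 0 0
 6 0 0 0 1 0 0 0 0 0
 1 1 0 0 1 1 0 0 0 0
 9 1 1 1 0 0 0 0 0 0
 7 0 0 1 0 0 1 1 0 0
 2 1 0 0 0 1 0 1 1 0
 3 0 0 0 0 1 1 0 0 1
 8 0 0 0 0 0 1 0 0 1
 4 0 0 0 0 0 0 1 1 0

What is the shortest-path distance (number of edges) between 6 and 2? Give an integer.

One shortest route is 6 – 9 – 5 – 2, which uses 3 edges, and at distance 2 from 6 we only reach {1, 5}, which does not include 2. So d(6,2) = 3.

3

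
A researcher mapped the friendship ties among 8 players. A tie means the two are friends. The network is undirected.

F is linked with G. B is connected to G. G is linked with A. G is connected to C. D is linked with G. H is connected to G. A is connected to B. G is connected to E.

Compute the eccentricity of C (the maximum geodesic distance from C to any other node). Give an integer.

2

Distances from C: A:2, B:2, D:2, E:2, F:2, G:1, H:2.
The largest is 2 (to D, A, F, E, B, and H), so the eccentricity of C is 2.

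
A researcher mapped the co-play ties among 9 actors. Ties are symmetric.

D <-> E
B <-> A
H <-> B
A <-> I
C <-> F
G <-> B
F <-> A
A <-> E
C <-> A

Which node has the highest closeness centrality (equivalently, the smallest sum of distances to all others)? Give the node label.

Farness (sum of distances to all others) for each node — A:11, B:14, C:17, D:23, E:16, F:17, G:21, H:21, I:18.
The smallest farness is 11, for A, so A has the highest closeness.

A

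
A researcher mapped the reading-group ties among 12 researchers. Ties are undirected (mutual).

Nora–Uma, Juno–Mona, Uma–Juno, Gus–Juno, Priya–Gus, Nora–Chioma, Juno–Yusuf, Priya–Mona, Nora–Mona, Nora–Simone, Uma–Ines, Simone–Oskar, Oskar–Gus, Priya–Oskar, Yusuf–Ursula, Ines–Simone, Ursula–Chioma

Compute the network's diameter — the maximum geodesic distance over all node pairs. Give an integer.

Eccentricity of each node (its greatest distance to any other): Chioma:4, Gus:4, Ines:4, Juno:3, Mona:3, Nora:3, Oskar:4, Priya:4, Simone:4, Uma:3, Ursula:4, Yusuf:4.
The maximum eccentricity is 4, realized for instance by the pair Gus–Chioma via Gus – Oskar – Simone – Nora – Chioma. So the diameter is 4.

4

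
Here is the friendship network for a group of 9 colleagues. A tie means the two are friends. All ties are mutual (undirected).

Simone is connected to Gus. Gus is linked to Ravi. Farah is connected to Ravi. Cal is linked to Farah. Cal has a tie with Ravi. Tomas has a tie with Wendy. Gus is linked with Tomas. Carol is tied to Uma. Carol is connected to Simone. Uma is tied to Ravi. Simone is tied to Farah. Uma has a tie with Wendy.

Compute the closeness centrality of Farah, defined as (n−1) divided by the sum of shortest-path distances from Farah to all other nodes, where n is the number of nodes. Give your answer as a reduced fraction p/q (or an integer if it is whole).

8/15

Distances from Farah: Cal:1, Carol:2, Gus:2, Ravi:1, Simone:1, Tomas:3, Uma:2, Wendy:3. Sum = 15.
n = 9, so closeness = 8/15.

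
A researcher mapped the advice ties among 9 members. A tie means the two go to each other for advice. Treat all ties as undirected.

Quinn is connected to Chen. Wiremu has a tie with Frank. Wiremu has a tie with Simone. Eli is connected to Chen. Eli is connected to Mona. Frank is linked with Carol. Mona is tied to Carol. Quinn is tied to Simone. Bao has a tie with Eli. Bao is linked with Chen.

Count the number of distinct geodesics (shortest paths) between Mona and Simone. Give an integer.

The shortest distance is 4. The length-4 paths are: Mona–Eli–Chen–Quinn–Simone; Mona–Carol–Frank–Wiremu–Simone.
That gives 2 distinct shortest paths.

2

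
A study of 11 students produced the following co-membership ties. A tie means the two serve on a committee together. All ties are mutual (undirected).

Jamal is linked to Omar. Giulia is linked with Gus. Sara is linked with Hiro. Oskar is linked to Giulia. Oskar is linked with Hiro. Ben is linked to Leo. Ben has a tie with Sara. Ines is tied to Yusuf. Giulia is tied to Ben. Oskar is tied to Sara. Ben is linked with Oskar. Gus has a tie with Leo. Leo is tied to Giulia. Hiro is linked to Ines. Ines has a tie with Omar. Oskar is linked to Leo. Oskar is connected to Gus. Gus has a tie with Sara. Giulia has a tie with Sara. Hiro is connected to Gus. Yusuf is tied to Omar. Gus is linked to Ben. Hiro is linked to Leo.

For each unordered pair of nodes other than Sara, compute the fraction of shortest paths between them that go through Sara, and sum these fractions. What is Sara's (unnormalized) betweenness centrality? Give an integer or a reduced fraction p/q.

Pairs whose geodesics pass through Sara — Ben–Hiro: 1/4; Ben–Omar: 1/4; Ben–Ines: 1/4; Ben–Jamal: 1/4; Ben–Yusuf: 1/4; Hiro–Giulia: 1/4; Giulia–Omar: 1/4; Giulia–Ines: 1/4; Giulia–Jamal: 1/4; Giulia–Yusuf: 1/4.
All other pairs contribute 0.
Summing the contributions gives betweenness(Sara) = 5/2.

5/2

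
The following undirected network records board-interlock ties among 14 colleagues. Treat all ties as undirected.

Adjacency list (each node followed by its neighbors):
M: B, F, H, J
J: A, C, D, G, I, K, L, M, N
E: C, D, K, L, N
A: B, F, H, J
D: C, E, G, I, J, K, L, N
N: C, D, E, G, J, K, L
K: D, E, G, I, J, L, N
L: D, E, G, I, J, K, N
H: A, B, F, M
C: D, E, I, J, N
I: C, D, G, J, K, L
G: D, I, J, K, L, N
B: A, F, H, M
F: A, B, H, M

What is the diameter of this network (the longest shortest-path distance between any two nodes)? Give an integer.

4

Eccentricity of each node (its greatest distance to any other): A:3, B:4, C:3, D:3, E:4, F:4, G:3, H:4, I:3, J:2, K:3, L:3, M:3, N:3.
The maximum eccentricity is 4, realized for instance by the pair B–E via B – A – J – N – E. So the diameter is 4.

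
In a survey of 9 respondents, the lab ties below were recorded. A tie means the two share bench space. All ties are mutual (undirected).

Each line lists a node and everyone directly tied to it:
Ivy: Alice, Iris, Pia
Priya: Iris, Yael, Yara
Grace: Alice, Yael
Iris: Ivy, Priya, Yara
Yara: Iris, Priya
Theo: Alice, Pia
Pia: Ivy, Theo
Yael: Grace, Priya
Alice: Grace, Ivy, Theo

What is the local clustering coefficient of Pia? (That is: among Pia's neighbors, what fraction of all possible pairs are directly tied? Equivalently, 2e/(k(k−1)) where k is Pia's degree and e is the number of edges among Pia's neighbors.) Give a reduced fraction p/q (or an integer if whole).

Pia's neighbors: Ivy and Theo (k = 2).
Possible neighbor pairs: C(2,2) = 1. Edges among them: none → e = 0.
Clustering(Pia) = 0/1.

0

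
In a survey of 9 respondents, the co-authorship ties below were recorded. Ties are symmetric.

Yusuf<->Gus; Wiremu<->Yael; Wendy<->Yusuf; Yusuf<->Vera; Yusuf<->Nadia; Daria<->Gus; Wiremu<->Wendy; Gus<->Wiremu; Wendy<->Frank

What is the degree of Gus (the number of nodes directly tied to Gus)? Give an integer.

Gus is directly tied to Daria, Wiremu, and Yusuf. That is 3 neighbors, so the degree of Gus is 3.

3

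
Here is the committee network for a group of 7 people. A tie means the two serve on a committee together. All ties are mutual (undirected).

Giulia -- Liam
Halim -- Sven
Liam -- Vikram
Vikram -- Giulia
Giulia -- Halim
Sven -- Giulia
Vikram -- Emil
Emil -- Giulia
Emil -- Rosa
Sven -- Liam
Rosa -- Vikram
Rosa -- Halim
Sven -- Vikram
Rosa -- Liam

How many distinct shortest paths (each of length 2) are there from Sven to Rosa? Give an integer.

The shortest distance is 2. The length-2 paths are: Sven–Vikram–Rosa; Sven–Liam–Rosa; Sven–Halim–Rosa.
That gives 3 distinct shortest paths.

3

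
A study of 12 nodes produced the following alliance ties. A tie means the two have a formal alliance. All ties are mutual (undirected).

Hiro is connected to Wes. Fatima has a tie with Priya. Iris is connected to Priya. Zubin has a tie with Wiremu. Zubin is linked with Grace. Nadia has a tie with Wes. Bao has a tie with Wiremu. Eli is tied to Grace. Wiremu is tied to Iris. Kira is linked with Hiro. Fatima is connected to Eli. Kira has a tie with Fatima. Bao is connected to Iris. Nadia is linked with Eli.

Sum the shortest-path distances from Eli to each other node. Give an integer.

24

Distances from Eli: Bao:4, Fatima:1, Grace:1, Hiro:3, Iris:3, Kira:2, Nadia:1, Priya:2, Wes:2, Wiremu:3, Zubin:2.
Sum = 4 + 1 + 1 + 3 + 3 + 2 + 1 + 2 + 2 + 3 + 2 = 24.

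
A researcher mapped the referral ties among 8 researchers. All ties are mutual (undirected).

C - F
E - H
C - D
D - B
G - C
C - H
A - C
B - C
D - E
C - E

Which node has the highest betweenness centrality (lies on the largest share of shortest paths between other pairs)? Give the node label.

C

Unnormalized betweenness of each node: A:0, B:0, C:17, D:1/2, E:1/2, F:0, G:0, H:0.
C has the largest value, 17, making it the main broker — the node through which the most shortest paths run.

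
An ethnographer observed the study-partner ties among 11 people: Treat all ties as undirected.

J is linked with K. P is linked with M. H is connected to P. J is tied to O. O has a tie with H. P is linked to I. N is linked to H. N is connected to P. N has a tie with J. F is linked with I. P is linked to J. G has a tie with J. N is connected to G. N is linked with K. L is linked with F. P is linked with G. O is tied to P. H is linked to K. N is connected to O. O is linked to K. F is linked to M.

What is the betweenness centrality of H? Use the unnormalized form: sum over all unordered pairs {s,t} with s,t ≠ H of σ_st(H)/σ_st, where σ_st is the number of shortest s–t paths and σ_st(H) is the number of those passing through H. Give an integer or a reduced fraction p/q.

5/4

Pairs whose geodesics pass through H — F–K: 2/8; M–K: 1/4; I–K: 1/4; L–K: 2/8; P–K: 1/4.
All other pairs contribute 0.
Summing the contributions gives betweenness(H) = 5/4.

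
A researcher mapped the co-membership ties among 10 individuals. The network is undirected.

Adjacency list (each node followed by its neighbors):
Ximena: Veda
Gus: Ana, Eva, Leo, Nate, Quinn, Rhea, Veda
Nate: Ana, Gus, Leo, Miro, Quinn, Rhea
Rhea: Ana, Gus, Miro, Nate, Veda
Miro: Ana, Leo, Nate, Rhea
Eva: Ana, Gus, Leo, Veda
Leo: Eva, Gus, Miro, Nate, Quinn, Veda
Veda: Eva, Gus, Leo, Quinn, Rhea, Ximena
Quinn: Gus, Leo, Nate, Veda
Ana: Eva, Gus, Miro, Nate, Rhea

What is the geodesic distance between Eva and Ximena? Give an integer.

2

One shortest route is Eva – Veda – Ximena, which uses 2 edges, and Eva and Ximena are not directly tied, so nothing shorter exists. So d(Eva,Ximena) = 2.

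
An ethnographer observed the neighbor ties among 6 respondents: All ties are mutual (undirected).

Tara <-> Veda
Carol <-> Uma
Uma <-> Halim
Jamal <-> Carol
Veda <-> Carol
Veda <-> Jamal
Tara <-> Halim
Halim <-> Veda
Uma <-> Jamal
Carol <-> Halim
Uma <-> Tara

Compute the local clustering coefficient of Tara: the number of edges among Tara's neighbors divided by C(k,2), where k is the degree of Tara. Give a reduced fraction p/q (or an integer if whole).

Tara's neighbors: Halim, Uma, and Veda (k = 3).
Possible neighbor pairs: C(3,2) = 3. Edges among them: Halim–Uma, Halim–Veda → e = 2.
Clustering(Tara) = 2/3.

2/3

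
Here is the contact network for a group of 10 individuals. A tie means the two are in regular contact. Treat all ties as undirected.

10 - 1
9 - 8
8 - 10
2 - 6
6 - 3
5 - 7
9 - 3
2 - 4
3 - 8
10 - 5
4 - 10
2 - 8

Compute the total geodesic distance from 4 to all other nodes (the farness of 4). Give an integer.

19

Distances from 4: 1:2, 2:1, 3:3, 5:2, 6:2, 7:3, 8:2, 9:3, 10:1.
Sum = 2 + 1 + 3 + 2 + 2 + 3 + 2 + 3 + 1 = 19.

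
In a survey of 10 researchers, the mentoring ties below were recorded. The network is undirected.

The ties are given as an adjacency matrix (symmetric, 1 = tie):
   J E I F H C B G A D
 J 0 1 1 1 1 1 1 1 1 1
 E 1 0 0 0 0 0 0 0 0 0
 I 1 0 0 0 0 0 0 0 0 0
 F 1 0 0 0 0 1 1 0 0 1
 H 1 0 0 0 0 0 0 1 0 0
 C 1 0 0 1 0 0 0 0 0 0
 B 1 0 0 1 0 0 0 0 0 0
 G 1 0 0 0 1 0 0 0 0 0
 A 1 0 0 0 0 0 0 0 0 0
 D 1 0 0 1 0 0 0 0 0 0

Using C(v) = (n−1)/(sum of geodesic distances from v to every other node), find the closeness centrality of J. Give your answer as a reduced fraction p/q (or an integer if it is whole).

1

Distances from J: A:1, B:1, C:1, D:1, E:1, F:1, G:1, H:1, I:1. Sum = 9.
n = 10, so closeness = 9/9 = 1.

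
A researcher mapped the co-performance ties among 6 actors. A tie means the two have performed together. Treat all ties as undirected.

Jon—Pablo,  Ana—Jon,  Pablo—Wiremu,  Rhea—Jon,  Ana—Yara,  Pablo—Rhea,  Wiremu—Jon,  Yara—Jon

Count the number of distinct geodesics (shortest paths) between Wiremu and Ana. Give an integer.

The shortest distance is 2, and the only length-2 path is Wiremu–Jon–Ana. So there is exactly 1 shortest path.

1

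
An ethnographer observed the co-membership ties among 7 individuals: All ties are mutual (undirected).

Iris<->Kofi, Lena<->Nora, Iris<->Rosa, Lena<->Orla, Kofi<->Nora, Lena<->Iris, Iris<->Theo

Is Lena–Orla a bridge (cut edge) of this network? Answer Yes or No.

Yes

Without the Lena–Orla edge there is no alternate route between Lena and Orla, so the network disconnects. It is a bridge.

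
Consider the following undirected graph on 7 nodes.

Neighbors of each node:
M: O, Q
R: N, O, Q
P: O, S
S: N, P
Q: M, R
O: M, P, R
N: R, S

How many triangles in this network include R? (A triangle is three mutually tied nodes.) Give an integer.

R's neighbors are N, O, and Q, but none of them are tied to each other, so no triangle contains R.

0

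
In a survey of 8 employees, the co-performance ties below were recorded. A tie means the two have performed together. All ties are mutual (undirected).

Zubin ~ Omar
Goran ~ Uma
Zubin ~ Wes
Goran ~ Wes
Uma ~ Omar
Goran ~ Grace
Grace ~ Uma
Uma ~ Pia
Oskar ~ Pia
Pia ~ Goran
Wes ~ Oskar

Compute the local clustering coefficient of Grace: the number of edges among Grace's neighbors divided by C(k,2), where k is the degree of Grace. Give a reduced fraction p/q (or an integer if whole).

1

Grace's neighbors: Goran and Uma (k = 2).
Possible neighbor pairs: C(2,2) = 1. Edges among them: Goran–Uma → e = 1.
Clustering(Grace) = 1/1.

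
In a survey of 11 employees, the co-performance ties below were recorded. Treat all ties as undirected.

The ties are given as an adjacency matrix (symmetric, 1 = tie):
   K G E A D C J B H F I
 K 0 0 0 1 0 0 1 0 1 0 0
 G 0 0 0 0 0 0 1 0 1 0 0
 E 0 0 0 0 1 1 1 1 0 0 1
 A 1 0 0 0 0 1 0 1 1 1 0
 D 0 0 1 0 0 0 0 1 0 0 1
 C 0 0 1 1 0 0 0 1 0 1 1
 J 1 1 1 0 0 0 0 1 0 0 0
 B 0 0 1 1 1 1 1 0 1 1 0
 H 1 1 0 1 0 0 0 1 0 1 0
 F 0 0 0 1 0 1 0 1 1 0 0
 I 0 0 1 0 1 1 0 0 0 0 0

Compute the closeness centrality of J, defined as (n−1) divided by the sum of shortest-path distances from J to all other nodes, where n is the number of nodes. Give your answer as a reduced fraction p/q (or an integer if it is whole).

5/8

Distances from J: A:2, B:1, C:2, D:2, E:1, F:2, G:1, H:2, I:2, K:1. Sum = 16.
n = 11, so closeness = 10/16 = 5/8.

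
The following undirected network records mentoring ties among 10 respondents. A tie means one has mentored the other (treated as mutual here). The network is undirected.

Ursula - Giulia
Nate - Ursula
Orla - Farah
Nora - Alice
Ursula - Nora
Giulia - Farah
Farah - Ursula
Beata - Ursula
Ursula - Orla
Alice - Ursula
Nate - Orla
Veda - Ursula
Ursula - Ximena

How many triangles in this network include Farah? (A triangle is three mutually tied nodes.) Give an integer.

2

Farah's neighbors: Giulia, Orla, and Ursula.
Neighbor pairs that are themselves tied: Farah–Giulia–Ursula; Farah–Orla–Ursula. Each forms one triangle with Farah, for 2 in total.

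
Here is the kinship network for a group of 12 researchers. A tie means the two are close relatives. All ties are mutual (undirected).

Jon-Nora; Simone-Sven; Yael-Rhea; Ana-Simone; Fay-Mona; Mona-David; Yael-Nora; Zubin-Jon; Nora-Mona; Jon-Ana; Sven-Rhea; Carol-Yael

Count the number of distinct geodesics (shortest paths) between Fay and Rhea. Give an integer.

1

The shortest distance is 4, and the only length-4 path is Fay–Mona–Nora–Yael–Rhea. So there is exactly 1 shortest path.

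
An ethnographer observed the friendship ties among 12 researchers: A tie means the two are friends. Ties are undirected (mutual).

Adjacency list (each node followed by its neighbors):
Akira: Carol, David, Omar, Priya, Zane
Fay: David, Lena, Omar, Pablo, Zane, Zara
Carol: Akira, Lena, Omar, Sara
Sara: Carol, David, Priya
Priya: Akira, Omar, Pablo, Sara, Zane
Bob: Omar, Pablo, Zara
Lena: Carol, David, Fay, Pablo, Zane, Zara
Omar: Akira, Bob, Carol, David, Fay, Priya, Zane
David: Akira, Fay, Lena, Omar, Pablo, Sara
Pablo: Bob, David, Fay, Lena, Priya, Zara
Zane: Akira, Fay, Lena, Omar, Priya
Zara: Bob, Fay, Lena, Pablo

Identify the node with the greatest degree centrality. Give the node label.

Omar

Degrees — Akira:5, Bob:3, Carol:4, David:6, Fay:6, Lena:6, Omar:7, Pablo:6, Priya:5, Sara:3, Zane:5, Zara:4.
The maximum is 7, attained only by Omar.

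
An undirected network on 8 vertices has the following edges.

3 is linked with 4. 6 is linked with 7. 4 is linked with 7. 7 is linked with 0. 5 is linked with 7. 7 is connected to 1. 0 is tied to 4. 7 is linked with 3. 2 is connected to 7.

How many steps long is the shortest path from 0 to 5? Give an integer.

2

One shortest route is 0 – 7 – 5, which uses 2 edges, and 0 and 5 are not directly tied, so nothing shorter exists. So d(0,5) = 2.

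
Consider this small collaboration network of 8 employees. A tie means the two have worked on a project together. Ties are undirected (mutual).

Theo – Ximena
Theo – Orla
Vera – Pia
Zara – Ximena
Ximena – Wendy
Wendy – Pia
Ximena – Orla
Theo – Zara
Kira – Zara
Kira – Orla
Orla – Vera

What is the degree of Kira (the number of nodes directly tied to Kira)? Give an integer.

2

Kira is directly tied to Orla and Zara. That is 2 neighbors, so the degree of Kira is 2.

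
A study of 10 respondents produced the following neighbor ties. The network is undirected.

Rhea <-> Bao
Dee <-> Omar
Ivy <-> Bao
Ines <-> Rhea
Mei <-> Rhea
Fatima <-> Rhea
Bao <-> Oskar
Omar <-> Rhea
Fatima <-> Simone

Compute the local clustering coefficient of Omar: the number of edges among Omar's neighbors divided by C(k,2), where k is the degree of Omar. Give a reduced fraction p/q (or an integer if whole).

0

Omar's neighbors: Dee and Rhea (k = 2).
Possible neighbor pairs: C(2,2) = 1. Edges among them: none → e = 0.
Clustering(Omar) = 0/1.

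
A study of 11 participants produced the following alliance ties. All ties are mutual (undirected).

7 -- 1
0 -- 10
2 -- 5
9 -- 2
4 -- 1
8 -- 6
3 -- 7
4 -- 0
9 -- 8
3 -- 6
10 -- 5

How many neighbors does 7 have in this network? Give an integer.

7 is directly tied to 1 and 3. That is 2 neighbors, so the degree of 7 is 2.

2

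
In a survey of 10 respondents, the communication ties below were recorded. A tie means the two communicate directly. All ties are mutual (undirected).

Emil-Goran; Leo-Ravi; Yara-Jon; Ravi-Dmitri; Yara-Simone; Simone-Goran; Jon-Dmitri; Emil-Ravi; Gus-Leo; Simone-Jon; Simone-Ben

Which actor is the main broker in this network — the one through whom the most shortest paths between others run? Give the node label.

Unnormalized betweenness of each node: Ben:0, Dmitri:19/2, Emil:13/2, Goran:13/2, Gus:0, Jon:19/2, Leo:8, Ravi:16, Simone:12, Yara:0.
Ravi has the largest value, 16, making it the main broker — the node through which the most shortest paths run.

Ravi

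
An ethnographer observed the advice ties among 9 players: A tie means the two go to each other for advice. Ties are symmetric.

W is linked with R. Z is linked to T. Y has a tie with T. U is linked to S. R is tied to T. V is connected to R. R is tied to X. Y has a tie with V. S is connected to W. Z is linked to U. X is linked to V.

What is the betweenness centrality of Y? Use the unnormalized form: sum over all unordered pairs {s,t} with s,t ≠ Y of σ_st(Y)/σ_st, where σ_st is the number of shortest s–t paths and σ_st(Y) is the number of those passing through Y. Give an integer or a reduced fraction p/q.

4/3

Pairs whose geodesics pass through Y — V–T: 1/2; V–Z: 1/2; V–U: 1/3.
All other pairs contribute 0.
Summing the contributions gives betweenness(Y) = 4/3.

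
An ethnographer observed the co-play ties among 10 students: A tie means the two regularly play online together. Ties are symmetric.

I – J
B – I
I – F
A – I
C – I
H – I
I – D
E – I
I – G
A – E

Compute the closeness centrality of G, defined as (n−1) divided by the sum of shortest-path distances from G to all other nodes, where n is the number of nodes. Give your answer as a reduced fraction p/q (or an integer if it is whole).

Distances from G: A:2, B:2, C:2, D:2, E:2, F:2, H:2, I:1, J:2. Sum = 17.
n = 10, so closeness = 9/17.

9/17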